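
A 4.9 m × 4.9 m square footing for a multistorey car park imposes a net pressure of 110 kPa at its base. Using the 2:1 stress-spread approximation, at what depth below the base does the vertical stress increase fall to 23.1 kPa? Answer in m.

z ≈ 5.79 m

2:1 spreading — at depth z the loaded area has grown by z in each plan dimension:
qB²/(B+z)² = Δσ_z ⇒ z = B(√(q/Δσ_z) − 1) = 4.9×(√(110/23.1) − 1) = 5.793 m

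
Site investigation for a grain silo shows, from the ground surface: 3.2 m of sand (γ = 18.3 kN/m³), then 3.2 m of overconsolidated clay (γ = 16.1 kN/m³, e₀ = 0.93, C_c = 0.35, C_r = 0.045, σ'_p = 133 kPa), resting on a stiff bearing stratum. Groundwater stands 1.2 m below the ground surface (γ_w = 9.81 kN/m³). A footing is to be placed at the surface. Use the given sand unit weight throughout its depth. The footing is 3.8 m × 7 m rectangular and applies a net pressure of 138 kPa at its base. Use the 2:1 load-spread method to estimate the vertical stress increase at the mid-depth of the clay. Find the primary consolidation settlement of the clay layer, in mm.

S_c ≈ 17.9 mm

Mid-depth of clay below the ground surface: z = 3.2 + 3.2/2 = 4.8 m.
Total vertical stress at mid-clay: σ_v = 18.3×3.2 + 16.1×1.6 = 84.32 kPa.
Pore pressure: u = 9.81×(4.8 − 1.2) = 35.316 kPa.
Initial effective stress: σ'_0 = σ_v − u = 84.32 − 35.316 = 49.004 kPa.
Stress increase at mid-clay by the 2:1 spreading method:
Δσ = qBL/((B+z)(L+z)) = 138×3.8×7/((3.8+4.8)(7+4.8)) = 36.173 kPa
Final effective stress: σ'_f = 49.004 + 36.173 = 85.177 kPa.
σ'_f = 85.177 ≤ σ'_p = 133 kPa, so the clay remains overconsolidated and only the recompression index applies:
S_c = C_r·H/(1+e₀)·log₁₀(σ'_f/σ'_0) = 0.045×3.2/1.93×log₁₀(85.177/49.004)
    = 0.07461 × 0.24009 = 0.01791 m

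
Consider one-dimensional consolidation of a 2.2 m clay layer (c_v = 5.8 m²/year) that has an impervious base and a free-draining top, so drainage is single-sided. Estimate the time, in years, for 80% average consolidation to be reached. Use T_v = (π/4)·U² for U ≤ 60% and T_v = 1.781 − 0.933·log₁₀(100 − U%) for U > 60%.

Drainage path length: H_d = H = 2.2 m (single drainage).
U > 60%: T_v = 1.781 − 0.933·log₁₀(100 − 80) = 0.56714.
t = T_v·H_d²/c_v = 0.56714×2.2²/5.8 = 0.4733 years.

t ≈ 0.473 years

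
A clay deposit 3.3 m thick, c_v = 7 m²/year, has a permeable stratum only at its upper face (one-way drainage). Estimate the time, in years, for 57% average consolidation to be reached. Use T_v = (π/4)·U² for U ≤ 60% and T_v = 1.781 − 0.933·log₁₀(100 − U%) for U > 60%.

t ≈ 0.397 years

Drainage path length: H_d = H = 3.3 m (single drainage).
U ≤ 60%: T_v = (π/4)·U² = (π/4)×0.57² = 0.25518.
t = T_v·H_d²/c_v = 0.25518×3.3²/7 = 0.397 years.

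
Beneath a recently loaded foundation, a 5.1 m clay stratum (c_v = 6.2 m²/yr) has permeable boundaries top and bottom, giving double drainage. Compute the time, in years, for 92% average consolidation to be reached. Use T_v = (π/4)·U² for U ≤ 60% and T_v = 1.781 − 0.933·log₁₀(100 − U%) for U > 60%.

Drainage path length: H_d = H/2 = 2.55 m (double drainage).
U > 60%: T_v = 1.781 − 0.933·log₁₀(100 − 92) = 0.93842.
t = T_v·H_d²/c_v = 0.93842×2.55²/6.2 = 0.9842 years.

t ≈ 0.984 years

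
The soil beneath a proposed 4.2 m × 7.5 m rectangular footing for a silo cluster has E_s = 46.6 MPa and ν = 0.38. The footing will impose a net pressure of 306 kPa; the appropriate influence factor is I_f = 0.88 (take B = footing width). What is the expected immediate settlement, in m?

S_e ≈ 0.0208 m

Immediate (elastic) settlement: S_e = q·B·(1−ν²)/E_s · I_f.
E_s = 46.6 MPa = 46600 kPa.
S_e = 306 × 4.2 × (1 − 0.38²) / 46600 × 0.88
    = 306 × 4.2 × 0.8556 / 46600 × 0.88
    = 0.02077 m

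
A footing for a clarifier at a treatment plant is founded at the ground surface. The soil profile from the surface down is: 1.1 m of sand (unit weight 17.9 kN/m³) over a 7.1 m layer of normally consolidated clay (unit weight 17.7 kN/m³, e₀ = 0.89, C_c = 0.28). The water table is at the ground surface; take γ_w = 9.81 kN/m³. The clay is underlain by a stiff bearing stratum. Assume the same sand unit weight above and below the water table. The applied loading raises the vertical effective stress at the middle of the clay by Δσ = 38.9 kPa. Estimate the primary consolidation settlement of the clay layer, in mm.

Mid-depth of clay below the ground surface: z = 1.1 + 7.1/2 = 4.65 m.
Total vertical stress at mid-clay: σ_v = 17.9×1.1 + 17.7×3.55 = 82.525 kPa.
Pore pressure: u = 9.81×(4.65 − 0) = 45.617 kPa.
Initial effective stress: σ'_0 = σ_v − u = 82.525 − 45.617 = 36.908 kPa.
Final effective stress: σ'_f = σ'_0 + Δσ = 36.908 + 38.9 = 75.808 kPa.
Normally consolidated clay, so the full stress increment lies on the virgin compression line:
S_c = C_c·H/(1+e₀)·log₁₀(σ'_f/σ'_0) = 0.28×7.1/(1+0.89)×log₁₀(75.808/36.908)
    = 1.0519 × 0.31259 = 0.3288 m

S_c ≈ 329 mm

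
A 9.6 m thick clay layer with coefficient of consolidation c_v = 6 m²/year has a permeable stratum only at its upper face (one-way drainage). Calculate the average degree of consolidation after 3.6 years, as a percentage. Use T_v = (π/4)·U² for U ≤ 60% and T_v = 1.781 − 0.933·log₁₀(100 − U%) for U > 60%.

Drainage path length: H_d = H = 9.6 m (single drainage).
T_v = c_v·t/H_d² = 6×3.6/9.6² = 0.23438.
T_v = 0.23438 corresponds to the U ≤ 60% branch:
U = √(4T_v/π) = 0.5463

U ≈ 54.6 %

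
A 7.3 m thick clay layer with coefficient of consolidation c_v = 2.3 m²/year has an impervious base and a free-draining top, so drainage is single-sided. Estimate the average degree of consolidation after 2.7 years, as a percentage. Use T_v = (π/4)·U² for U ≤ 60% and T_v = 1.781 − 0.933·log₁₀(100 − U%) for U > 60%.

U ≈ 38.5 %

Drainage path length: H_d = H = 7.3 m (single drainage).
T_v = c_v·t/H_d² = 2.3×2.7/7.3² = 0.11653.
T_v = 0.11653 corresponds to the U ≤ 60% branch:
U = √(4T_v/π) = 0.3852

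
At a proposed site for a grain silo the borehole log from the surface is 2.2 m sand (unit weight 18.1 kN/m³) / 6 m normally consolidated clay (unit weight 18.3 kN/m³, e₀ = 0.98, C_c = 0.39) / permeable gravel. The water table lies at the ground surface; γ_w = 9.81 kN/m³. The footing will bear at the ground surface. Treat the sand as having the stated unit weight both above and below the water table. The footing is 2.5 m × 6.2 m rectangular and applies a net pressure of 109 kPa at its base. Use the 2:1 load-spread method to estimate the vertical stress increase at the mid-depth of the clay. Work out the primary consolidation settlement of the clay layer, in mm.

S_c ≈ 187 mm

Mid-depth of clay below the ground surface: z = 2.2 + 6/2 = 5.2 m.
Total vertical stress at mid-clay: σ_v = 18.1×2.2 + 18.3×3 = 94.72 kPa.
Pore pressure: u = 9.81×(5.2 − 0) = 51.012 kPa.
Initial effective stress: σ'_0 = σ_v − u = 94.72 − 51.012 = 43.708 kPa.
Stress increase at mid-clay by the 2:1 spreading method:
Δσ = qBL/((B+z)(L+z)) = 109×2.5×6.2/((2.5+5.2)(6.2+5.2)) = 19.247 kPa
Final effective stress: σ'_f = σ'_0 + Δσ = 43.708 + 19.247 = 62.955 kPa.
Normally consolidated clay, so the full stress increment lies on the virgin compression line:
S_c = C_c·H/(1+e₀)·log₁₀(σ'_f/σ'_0) = 0.39×6/(1+0.98)×log₁₀(62.955/43.708)
    = 1.1818 × 0.15847 = 0.1873 m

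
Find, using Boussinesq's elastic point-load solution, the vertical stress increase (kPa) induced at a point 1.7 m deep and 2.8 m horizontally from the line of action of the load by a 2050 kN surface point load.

Δσ_z ≈ 12.8 kPa

Boussinesq vertical stress below a point load on an elastic half-space:
Δσ_z = 3P/(2πz²) · [1 + (r/z)²]^(−5/2)
r/z = 2.8/1.7 = 1.6471; [1+(r/z)²]^(−5/2) = 0.037648.
Δσ_z = 3×2050/(2π×1.7²) × 0.037648 = 338.69 × 0.037648 = 12.75 kPa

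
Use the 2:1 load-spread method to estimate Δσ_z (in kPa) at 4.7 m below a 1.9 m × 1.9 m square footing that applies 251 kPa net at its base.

By the 2:1 method the load spreads at 1 horizontal : 2 vertical, so at depth z the loaded area has grown by z in each plan dimension:
Δσ = qBL/((B+z)(L+z)) = 251×1.9×1.9/((1.9+4.7)(1.9+4.7)) = 20.801 kPa

Δσ_z ≈ 20.8 kPa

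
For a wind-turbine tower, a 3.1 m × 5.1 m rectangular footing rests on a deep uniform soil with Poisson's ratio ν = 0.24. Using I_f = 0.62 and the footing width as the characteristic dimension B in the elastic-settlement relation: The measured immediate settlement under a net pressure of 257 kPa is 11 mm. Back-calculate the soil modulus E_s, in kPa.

E_s ≈ 42300 kPa

S_e = q·B·(1−ν²)/E_s · I_f  ⇒  E_s = q·B·(1−ν²)·I_f / S_e.
E_s = 257 × 3.1 × 0.9424 × 0.62 / 0.011 = 42320 kPa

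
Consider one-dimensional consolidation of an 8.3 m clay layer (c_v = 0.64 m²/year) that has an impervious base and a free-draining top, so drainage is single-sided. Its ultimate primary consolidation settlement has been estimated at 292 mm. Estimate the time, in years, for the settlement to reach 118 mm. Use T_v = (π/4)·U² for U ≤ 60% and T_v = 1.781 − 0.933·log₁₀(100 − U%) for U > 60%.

t ≈ 13.8 years

Drainage path length: H_d = H = 8.3 m (single drainage).
U = S(t)/S_ult = 118/292 = 0.4041.
U ≤ 60%: T_v = (π/4)·U² = (π/4)×0.40411² = 0.12826.
t = T_v·H_d²/c_v = 0.12826×8.3²/0.64 = 13.81 years.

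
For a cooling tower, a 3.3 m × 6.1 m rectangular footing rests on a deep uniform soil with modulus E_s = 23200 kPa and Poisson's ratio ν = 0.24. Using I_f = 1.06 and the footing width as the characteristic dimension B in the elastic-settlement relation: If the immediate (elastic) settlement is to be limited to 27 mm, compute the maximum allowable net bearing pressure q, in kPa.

q ≈ 190 kPa

S_e = q·B·(1−ν²)/E_s · I_f  ⇒  q = S_e·E_s / (B·(1−ν²)·I_f).
q = 0.027 × 23200 / (3.3 × 0.9424 × 1.06) = 190 kPa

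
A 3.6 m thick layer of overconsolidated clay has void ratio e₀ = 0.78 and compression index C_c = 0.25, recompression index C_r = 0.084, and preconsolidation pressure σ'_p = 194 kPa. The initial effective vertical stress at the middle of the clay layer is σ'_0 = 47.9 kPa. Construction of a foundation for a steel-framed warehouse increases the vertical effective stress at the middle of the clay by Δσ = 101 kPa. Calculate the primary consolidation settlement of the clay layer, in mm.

Final effective stress: σ'_f = 47.9 + 101 = 148.9 kPa.
σ'_f = 148.9 ≤ σ'_p = 194 kPa, so the clay remains overconsolidated and only the recompression index applies:
S_c = C_r·H/(1+e₀)·log₁₀(σ'_f/σ'_0) = 0.084×3.6/1.78×log₁₀(148.9/47.9)
    = 0.16989 × 0.49256 = 0.08368 m

S_c ≈ 83.7 mm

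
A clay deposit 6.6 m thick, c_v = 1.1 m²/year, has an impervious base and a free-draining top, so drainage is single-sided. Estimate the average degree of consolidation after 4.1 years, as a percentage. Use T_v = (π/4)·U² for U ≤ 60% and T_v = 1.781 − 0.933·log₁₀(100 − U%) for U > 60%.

U ≈ 36.3 %

Drainage path length: H_d = H = 6.6 m (single drainage).
T_v = c_v·t/H_d² = 1.1×4.1/6.6² = 0.10354.
T_v = 0.10354 corresponds to the U ≤ 60% branch:
U = √(4T_v/π) = 0.3631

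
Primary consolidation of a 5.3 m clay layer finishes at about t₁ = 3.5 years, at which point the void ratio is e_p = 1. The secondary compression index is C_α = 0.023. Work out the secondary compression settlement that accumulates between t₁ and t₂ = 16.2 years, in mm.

S_s ≈ 40.6 mm

Secondary compression: S_s = C_α·H/(1+e_p)·log₁₀(t₂/t₁)
S_s = 0.023×5.3/(1+1)×log₁₀(16.2/3.5)
    = 0.06095 × 0.6654 = 0.04056 m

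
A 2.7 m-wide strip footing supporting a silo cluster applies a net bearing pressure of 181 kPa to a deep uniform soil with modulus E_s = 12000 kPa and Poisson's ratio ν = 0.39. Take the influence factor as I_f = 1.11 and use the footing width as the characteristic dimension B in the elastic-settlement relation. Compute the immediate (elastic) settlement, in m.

Immediate (elastic) settlement: S_e = q·B·(1−ν²)/E_s · I_f.
S_e = 181 × 2.7 × (1 − 0.39²) / 12000 × 1.11
    = 181 × 2.7 × 0.8479 / 12000 × 1.11
    = 0.03833 m

S_e ≈ 0.0383 m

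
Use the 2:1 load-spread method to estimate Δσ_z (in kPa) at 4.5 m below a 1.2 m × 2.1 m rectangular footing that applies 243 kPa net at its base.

By the 2:1 method the load spreads at 1 horizontal : 2 vertical, so at depth z the loaded area has grown by z in each plan dimension:
Δσ = qBL/((B+z)(L+z)) = 243×1.2×2.1/((1.2+4.5)(2.1+4.5)) = 16.278 kPa

Δσ_z ≈ 16.3 kPa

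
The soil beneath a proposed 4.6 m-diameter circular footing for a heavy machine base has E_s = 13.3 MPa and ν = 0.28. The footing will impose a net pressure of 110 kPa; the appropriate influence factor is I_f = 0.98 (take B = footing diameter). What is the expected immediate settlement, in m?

S_e ≈ 0.0344 m

Immediate (elastic) settlement: S_e = q·B·(1−ν²)/E_s · I_f.
E_s = 13.3 MPa = 13300 kPa.
S_e = 110 × 4.6 × (1 − 0.28²) / 13300 × 0.98
    = 110 × 4.6 × 0.9216 / 13300 × 0.98
    = 0.03436 m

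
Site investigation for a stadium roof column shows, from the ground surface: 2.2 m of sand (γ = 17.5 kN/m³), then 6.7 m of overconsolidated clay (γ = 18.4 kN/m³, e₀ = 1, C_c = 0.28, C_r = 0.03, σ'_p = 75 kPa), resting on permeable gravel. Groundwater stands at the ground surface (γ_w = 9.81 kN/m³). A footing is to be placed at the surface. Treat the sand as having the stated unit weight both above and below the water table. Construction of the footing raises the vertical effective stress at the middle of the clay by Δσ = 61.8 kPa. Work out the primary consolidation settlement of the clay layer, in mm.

Mid-depth of clay below the ground surface: z = 2.2 + 6.7/2 = 5.55 m.
Total vertical stress at mid-clay: σ_v = 17.5×2.2 + 18.4×3.35 = 100.14 kPa.
Pore pressure: u = 9.81×(5.55 − 0) = 54.446 kPa.
Initial effective stress: σ'_0 = σ_v − u = 100.14 − 54.446 = 45.694 kPa.
Final effective stress: σ'_f = 45.694 + 61.8 = 107.49 kPa.
σ'_f = 107.49 > σ'_p = 75 kPa, so the stress path crosses the preconsolidation pressure — recompression up to σ'_p, then virgin compression beyond:
S_c = H/(1+e₀)·[C_r·log₁₀(σ'_p/σ'_0) + C_c·log₁₀(σ'_f/σ'_p)]
    = 6.7/2 × [0.03×log₁₀(75/45.694) + 0.28×log₁₀(107.49/75)]
    = 3.35 × [0.0064561 + 0.043766] = 0.1682 m

S_c ≈ 168 mm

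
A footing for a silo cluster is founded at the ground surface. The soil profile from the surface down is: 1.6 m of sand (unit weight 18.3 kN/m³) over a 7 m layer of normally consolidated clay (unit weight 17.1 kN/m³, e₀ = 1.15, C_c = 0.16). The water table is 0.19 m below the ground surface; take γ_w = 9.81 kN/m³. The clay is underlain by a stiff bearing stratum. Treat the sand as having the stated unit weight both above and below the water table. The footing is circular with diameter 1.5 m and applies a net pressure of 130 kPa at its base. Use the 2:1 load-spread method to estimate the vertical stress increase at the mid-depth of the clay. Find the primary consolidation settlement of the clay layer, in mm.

Mid-depth of clay below the ground surface: z = 1.6 + 7/2 = 5.1 m.
Total vertical stress at mid-clay: σ_v = 18.3×1.6 + 17.1×3.5 = 89.13 kPa.
Pore pressure: u = 9.81×(5.1 − 0.19) = 48.167 kPa.
Initial effective stress: σ'_0 = σ_v − u = 89.13 − 48.167 = 40.963 kPa.
Stress increase at mid-clay by the 2:1 spreading method:
Δσ ≈ qD²/(D+z)² = 130×1.5²/(1.5+5.1)² = 6.7149 kPa
Final effective stress: σ'_f = σ'_0 + Δσ = 40.963 + 6.7149 = 47.678 kPa.
Normally consolidated clay, so the full stress increment lies on the virgin compression line:
S_c = C_c·H/(1+e₀)·log₁₀(σ'_f/σ'_0) = 0.16×7/(1+1.15)×log₁₀(47.678/40.963)
    = 0.52093 × 0.065926 = 0.03434 m

S_c ≈ 34.3 mm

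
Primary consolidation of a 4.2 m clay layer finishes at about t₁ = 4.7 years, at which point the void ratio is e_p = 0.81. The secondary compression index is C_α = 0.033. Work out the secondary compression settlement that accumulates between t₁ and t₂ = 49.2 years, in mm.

Secondary compression: S_s = C_α·H/(1+e_p)·log₁₀(t₂/t₁)
S_s = 0.033×4.2/(1+0.81)×log₁₀(49.2/4.7)
    = 0.07657 × 1.02 = 0.0781 m

S_s ≈ 78.1 mm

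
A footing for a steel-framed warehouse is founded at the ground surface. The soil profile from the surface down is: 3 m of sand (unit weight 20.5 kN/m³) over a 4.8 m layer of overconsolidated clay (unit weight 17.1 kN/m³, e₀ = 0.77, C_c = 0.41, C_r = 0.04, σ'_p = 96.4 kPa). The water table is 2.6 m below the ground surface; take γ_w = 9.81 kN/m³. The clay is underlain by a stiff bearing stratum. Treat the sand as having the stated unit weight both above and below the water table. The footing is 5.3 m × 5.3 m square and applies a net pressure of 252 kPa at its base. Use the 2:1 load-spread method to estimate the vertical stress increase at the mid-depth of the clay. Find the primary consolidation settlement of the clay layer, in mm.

Mid-depth of clay below the ground surface: z = 3 + 4.8/2 = 5.4 m.
Total vertical stress at mid-clay: σ_v = 20.5×3 + 17.1×2.4 = 102.54 kPa.
Pore pressure: u = 9.81×(5.4 − 2.6) = 27.468 kPa.
Initial effective stress: σ'_0 = σ_v − u = 102.54 − 27.468 = 75.072 kPa.
Stress increase at mid-clay by the 2:1 spreading method:
Δσ = qBL/((B+z)(L+z)) = 252×5.3×5.3/((5.3+5.4)(5.3+5.4)) = 61.828 kPa
Final effective stress: σ'_f = 75.072 + 61.828 = 136.9 kPa.
σ'_f = 136.9 > σ'_p = 96.4 kPa, so the stress path crosses the preconsolidation pressure — recompression up to σ'_p, then virgin compression beyond:
S_c = H/(1+e₀)·[C_r·log₁₀(σ'_p/σ'_0) + C_c·log₁₀(σ'_f/σ'_p)]
    = 4.8/1.77 × [0.04×log₁₀(96.4/75.072) + 0.41×log₁₀(136.9/96.4)]
    = 2.7119 × [0.004344 + 0.062454] = 0.1811 m

S_c ≈ 181 mm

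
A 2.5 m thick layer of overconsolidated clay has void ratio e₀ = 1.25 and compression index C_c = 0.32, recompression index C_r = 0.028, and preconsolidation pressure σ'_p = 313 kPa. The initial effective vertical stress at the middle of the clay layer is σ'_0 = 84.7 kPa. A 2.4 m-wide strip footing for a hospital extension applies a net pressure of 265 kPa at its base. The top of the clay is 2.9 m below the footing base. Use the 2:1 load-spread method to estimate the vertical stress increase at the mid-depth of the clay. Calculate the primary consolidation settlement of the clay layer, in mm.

S_c ≈ 10.3 mm

Mid-depth of clay below the footing base: z = 2.9 + 2.5/2 = 4.15 m.
Stress increase at mid-clay by the 2:1 spreading method:
Δσ = qB/(B+z) = 265×2.4/(2.4+4.15) = 97.099 kPa
Final effective stress: σ'_f = 84.7 + 97.099 = 181.8 kPa.
σ'_f = 181.8 ≤ σ'_p = 313 kPa, so the clay remains overconsolidated and only the recompression index applies:
S_c = C_r·H/(1+e₀)·log₁₀(σ'_f/σ'_0) = 0.028×2.5/2.25×log₁₀(181.8/84.7)
    = 0.031111 × 0.33171 = 0.01032 m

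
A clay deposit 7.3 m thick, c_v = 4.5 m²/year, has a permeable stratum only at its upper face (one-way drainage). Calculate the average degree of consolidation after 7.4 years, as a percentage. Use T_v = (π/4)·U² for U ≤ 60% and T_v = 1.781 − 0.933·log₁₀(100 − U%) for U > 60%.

Drainage path length: H_d = H = 7.3 m (single drainage).
T_v = c_v·t/H_d² = 4.5×7.4/7.3² = 0.62488.
T_v = 0.62488 corresponds to the U > 60% branch:
U = 1 − 10^((1.781 − T_v)/0.933)/100 = 0.8266

U ≈ 82.7 %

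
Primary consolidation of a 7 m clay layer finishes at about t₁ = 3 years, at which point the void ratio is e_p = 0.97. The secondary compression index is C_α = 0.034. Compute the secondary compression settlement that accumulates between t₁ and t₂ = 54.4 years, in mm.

S_s ≈ 152 mm

Secondary compression: S_s = C_α·H/(1+e_p)·log₁₀(t₂/t₁)
S_s = 0.034×7/(1+0.97)×log₁₀(54.4/3)
    = 0.1208 × 1.258 = 0.152 m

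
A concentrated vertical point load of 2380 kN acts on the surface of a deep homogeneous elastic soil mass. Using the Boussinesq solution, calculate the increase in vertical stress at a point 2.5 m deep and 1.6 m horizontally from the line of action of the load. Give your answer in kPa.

Boussinesq vertical stress below a point load on an elastic half-space:
Δσ_z = 3P/(2πz²) · [1 + (r/z)²]^(−5/2)
r/z = 1.6/2.5 = 0.64; [1+(r/z)²]^(−5/2) = 0.4239.
Δσ_z = 3×2380/(2π×2.5²) × 0.4239 = 181.82 × 0.4239 = 77.07 kPa

Δσ_z ≈ 77.1 kPa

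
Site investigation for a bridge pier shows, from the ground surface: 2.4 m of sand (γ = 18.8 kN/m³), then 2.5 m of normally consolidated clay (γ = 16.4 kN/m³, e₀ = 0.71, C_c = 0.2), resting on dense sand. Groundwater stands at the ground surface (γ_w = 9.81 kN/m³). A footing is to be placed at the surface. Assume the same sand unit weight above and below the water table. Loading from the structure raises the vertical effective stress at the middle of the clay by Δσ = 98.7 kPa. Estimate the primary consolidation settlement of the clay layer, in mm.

Mid-depth of clay below the ground surface: z = 2.4 + 2.5/2 = 3.65 m.
Total vertical stress at mid-clay: σ_v = 18.8×2.4 + 16.4×1.25 = 65.62 kPa.
Pore pressure: u = 9.81×(3.65 − 0) = 35.806 kPa.
Initial effective stress: σ'_0 = σ_v − u = 65.62 − 35.806 = 29.814 kPa.
Final effective stress: σ'_f = σ'_0 + Δσ = 29.814 + 98.7 = 128.51 kPa.
Normally consolidated clay, so the full stress increment lies on the virgin compression line:
S_c = C_c·H/(1+e₀)·log₁₀(σ'_f/σ'_0) = 0.2×2.5/(1+0.71)×log₁₀(128.51/29.814)
    = 0.2924 × 0.63452 = 0.1855 m

S_c ≈ 186 mm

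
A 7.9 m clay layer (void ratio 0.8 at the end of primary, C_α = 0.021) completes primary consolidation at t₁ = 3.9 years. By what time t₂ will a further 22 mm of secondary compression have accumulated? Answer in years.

t₂ ≈ 6.76 years

S_s = C_α·H/(1+e_p)·log₁₀(t₂/t₁) ⇒ log₁₀(t₂/t₁) = S_s·(1+e_p)/(C_α·H).
log₁₀(t₂/t₁) = 0.022 × (1+0.8) / (0.021×7.9) = 0.2387
t₂ = t₁ × 10^0.2387 = 3.9 × 1.733 = 6.757 years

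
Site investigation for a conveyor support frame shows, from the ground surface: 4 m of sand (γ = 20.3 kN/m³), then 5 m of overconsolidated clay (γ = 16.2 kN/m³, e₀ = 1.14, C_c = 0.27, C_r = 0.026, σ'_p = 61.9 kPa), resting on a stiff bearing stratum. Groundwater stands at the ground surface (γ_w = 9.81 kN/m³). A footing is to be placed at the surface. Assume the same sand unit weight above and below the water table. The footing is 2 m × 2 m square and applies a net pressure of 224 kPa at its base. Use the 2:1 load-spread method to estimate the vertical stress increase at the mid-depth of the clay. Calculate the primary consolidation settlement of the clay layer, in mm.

S_c ≈ 36.7 mm

Mid-depth of clay below the ground surface: z = 4 + 5/2 = 6.5 m.
Total vertical stress at mid-clay: σ_v = 20.3×4 + 16.2×2.5 = 121.7 kPa.
Pore pressure: u = 9.81×(6.5 − 0) = 63.765 kPa.
Initial effective stress: σ'_0 = σ_v − u = 121.7 − 63.765 = 57.935 kPa.
Stress increase at mid-clay by the 2:1 spreading method:
Δσ = qBL/((B+z)(L+z)) = 224×2×2/((2+6.5)(2+6.5)) = 12.401 kPa
Final effective stress: σ'_f = 57.935 + 12.401 = 70.336 kPa.
σ'_f = 70.336 > σ'_p = 61.9 kPa, so the stress path crosses the preconsolidation pressure — recompression up to σ'_p, then virgin compression beyond:
S_c = H/(1+e₀)·[C_r·log₁₀(σ'_p/σ'_0) + C_c·log₁₀(σ'_f/σ'_p)]
    = 5/2.14 × [0.026×log₁₀(61.9/57.935) + 0.27×log₁₀(70.336/61.9)]
    = 2.3364 × [0.00074749 + 0.014981] = 0.03675 m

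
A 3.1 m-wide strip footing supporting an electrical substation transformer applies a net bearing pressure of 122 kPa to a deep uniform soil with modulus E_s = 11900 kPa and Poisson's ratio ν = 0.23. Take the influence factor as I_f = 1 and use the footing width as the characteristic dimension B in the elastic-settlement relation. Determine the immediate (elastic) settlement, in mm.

Immediate (elastic) settlement: S_e = q·B·(1−ν²)/E_s · I_f.
S_e = 122 × 3.1 × (1 − 0.23²) / 11900 × 1
    = 122 × 3.1 × 0.9471 / 11900 × 1
    = 0.0301 m = 30.1 mm

S_e ≈ 30.1 mm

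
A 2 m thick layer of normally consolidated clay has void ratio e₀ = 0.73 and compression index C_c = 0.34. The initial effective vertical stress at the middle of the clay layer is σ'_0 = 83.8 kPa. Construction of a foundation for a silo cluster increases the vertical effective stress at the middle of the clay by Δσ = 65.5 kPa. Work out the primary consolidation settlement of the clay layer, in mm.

Final effective stress: σ'_f = σ'_0 + Δσ = 83.8 + 65.5 = 149.3 kPa.
Normally consolidated clay, so the full stress increment lies on the virgin compression line:
S_c = C_c·H/(1+e₀)·log₁₀(σ'_f/σ'_0) = 0.34×2/(1+0.73)×log₁₀(149.3/83.8)
    = 0.39306 × 0.25082 = 0.09859 m

S_c ≈ 98.6 mm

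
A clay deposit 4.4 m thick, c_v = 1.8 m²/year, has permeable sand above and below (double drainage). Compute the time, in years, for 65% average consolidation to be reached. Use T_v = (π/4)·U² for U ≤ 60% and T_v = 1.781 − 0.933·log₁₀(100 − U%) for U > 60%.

t ≈ 0.915 years

Drainage path length: H_d = H/2 = 2.2 m (double drainage).
U > 60%: T_v = 1.781 − 0.933·log₁₀(100 − 65) = 0.34038.
t = T_v·H_d²/c_v = 0.34038×2.2²/1.8 = 0.9152 years.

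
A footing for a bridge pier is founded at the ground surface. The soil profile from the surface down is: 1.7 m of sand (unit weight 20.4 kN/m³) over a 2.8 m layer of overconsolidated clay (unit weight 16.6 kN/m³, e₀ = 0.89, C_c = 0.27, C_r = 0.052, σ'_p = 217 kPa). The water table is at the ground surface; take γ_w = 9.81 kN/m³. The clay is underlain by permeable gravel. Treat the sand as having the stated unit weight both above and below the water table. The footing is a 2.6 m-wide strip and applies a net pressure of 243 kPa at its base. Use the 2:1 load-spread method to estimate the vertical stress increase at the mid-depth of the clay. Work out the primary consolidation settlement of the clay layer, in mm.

Mid-depth of clay below the ground surface: z = 1.7 + 2.8/2 = 3.1 m.
Total vertical stress at mid-clay: σ_v = 20.4×1.7 + 16.6×1.4 = 57.92 kPa.
Pore pressure: u = 9.81×(3.1 − 0) = 30.411 kPa.
Initial effective stress: σ'_0 = σ_v − u = 57.92 − 30.411 = 27.509 kPa.
Stress increase at mid-clay by the 2:1 spreading method:
Δσ = qB/(B+z) = 243×2.6/(2.6+3.1) = 110.84 kPa
Final effective stress: σ'_f = 27.509 + 110.84 = 138.35 kPa.
σ'_f = 138.35 ≤ σ'_p = 217 kPa, so the clay remains overconsolidated and only the recompression index applies:
S_c = C_r·H/(1+e₀)·log₁₀(σ'_f/σ'_0) = 0.052×2.8/1.89×log₁₀(138.35/27.509)
    = 0.077038 × 0.7015 = 0.05404 m

S_c ≈ 54 mm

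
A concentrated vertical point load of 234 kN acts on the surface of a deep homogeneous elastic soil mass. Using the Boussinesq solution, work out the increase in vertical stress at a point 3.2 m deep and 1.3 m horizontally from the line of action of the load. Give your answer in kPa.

Δσ_z ≈ 7.45 kPa

Boussinesq vertical stress below a point load on an elastic half-space:
Δσ_z = 3P/(2πz²) · [1 + (r/z)²]^(−5/2)
r/z = 1.3/3.2 = 0.40625; [1+(r/z)²]^(−5/2) = 0.68257.
Δσ_z = 3×234/(2π×3.2²) × 0.68257 = 10.911 × 0.68257 = 7.448 kPa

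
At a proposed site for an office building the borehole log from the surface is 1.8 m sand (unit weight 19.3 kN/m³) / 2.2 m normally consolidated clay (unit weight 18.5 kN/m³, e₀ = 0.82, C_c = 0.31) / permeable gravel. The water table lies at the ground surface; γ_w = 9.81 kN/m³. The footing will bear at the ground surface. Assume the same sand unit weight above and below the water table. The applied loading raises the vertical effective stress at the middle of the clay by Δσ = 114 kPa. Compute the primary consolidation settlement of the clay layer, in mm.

Mid-depth of clay below the ground surface: z = 1.8 + 2.2/2 = 2.9 m.
Total vertical stress at mid-clay: σ_v = 19.3×1.8 + 18.5×1.1 = 55.09 kPa.
Pore pressure: u = 9.81×(2.9 − 0) = 28.449 kPa.
Initial effective stress: σ'_0 = σ_v − u = 55.09 − 28.449 = 26.641 kPa.
Final effective stress: σ'_f = σ'_0 + Δσ = 26.641 + 114 = 140.64 kPa.
Normally consolidated clay, so the full stress increment lies on the virgin compression line:
S_c = C_c·H/(1+e₀)·log₁₀(σ'_f/σ'_0) = 0.31×2.2/(1+0.82)×log₁₀(140.64/26.641)
    = 0.37473 × 0.72256 = 0.2708 m

S_c ≈ 271 mm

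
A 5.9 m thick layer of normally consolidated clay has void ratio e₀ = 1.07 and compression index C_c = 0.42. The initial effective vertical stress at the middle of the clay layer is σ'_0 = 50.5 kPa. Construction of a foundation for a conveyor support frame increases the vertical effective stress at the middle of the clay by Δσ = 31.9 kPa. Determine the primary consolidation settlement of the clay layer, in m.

S_c ≈ 0.255 m

Final effective stress: σ'_f = σ'_0 + Δσ = 50.5 + 31.9 = 82.4 kPa.
Normally consolidated clay, so the full stress increment lies on the virgin compression line:
S_c = C_c·H/(1+e₀)·log₁₀(σ'_f/σ'_0) = 0.42×5.9/(1+1.07)×log₁₀(82.4/50.5)
    = 1.1971 × 0.21264 = 0.2546 m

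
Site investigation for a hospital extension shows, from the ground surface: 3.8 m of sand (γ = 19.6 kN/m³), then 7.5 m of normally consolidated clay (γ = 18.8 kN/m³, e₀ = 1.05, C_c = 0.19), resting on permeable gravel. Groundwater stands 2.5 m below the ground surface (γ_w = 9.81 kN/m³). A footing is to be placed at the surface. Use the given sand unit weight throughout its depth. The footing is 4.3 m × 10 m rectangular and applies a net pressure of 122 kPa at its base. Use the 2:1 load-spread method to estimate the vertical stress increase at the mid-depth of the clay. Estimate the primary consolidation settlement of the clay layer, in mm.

S_c ≈ 70.8 mm

Mid-depth of clay below the ground surface: z = 3.8 + 7.5/2 = 7.55 m.
Total vertical stress at mid-clay: σ_v = 19.6×3.8 + 18.8×3.75 = 144.98 kPa.
Pore pressure: u = 9.81×(7.55 − 2.5) = 49.541 kPa.
Initial effective stress: σ'_0 = σ_v − u = 144.98 − 49.541 = 95.439 kPa.
Stress increase at mid-clay by the 2:1 spreading method:
Δσ = qBL/((B+z)(L+z)) = 122×4.3×10/((4.3+7.55)(10+7.55)) = 25.225 kPa
Final effective stress: σ'_f = σ'_0 + Δσ = 95.439 + 25.225 = 120.66 kPa.
Normally consolidated clay, so the full stress increment lies on the virgin compression line:
S_c = C_c·H/(1+e₀)·log₁₀(σ'_f/σ'_0) = 0.19×7.5/(1+1.05)×log₁₀(120.66/95.439)
    = 0.69512 × 0.10184 = 0.07079 m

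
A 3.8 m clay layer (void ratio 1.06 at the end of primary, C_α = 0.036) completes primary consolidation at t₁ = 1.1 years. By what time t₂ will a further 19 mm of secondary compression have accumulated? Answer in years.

S_s = C_α·H/(1+e_p)·log₁₀(t₂/t₁) ⇒ log₁₀(t₂/t₁) = S_s·(1+e_p)/(C_α·H).
log₁₀(t₂/t₁) = 0.019 × (1+1.06) / (0.036×3.8) = 0.2861
t₂ = t₁ × 10^0.2861 = 1.1 × 1.932 = 2.126 years

t₂ ≈ 2.13 years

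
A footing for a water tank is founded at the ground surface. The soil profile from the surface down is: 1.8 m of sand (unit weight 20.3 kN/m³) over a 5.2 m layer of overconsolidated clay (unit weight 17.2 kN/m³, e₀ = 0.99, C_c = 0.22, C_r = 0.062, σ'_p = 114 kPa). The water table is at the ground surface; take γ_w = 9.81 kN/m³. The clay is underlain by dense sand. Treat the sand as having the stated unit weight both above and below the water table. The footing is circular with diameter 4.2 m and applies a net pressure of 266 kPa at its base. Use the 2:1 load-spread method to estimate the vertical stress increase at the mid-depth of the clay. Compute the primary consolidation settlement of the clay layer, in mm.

Mid-depth of clay below the ground surface: z = 1.8 + 5.2/2 = 4.4 m.
Total vertical stress at mid-clay: σ_v = 20.3×1.8 + 17.2×2.6 = 81.26 kPa.
Pore pressure: u = 9.81×(4.4 − 0) = 43.164 kPa.
Initial effective stress: σ'_0 = σ_v − u = 81.26 − 43.164 = 38.096 kPa.
Stress increase at mid-clay by the 2:1 spreading method:
Δσ ≈ qD²/(D+z)² = 266×4.2²/(4.2+4.4)² = 63.443 kPa
Final effective stress: σ'_f = 38.096 + 63.443 = 101.54 kPa.
σ'_f = 101.54 ≤ σ'_p = 114 kPa, so the clay remains overconsolidated and only the recompression index applies:
S_c = C_r·H/(1+e₀)·log₁₀(σ'_f/σ'_0) = 0.062×5.2/1.99×log₁₀(101.54/38.096)
    = 0.16201 × 0.42576 = 0.06898 m

S_c ≈ 69 mm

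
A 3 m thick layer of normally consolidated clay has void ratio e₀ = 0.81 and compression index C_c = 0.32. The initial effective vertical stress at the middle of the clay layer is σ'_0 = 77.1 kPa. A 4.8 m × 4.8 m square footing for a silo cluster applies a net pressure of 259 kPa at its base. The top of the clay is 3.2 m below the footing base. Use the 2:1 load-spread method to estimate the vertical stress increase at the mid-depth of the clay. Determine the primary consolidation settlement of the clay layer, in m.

Mid-depth of clay below the footing base: z = 3.2 + 3/2 = 4.7 m.
Stress increase at mid-clay by the 2:1 spreading method:
Δσ = qBL/((B+z)(L+z)) = 259×4.8×4.8/((4.8+4.7)(4.8+4.7)) = 66.12 kPa
Final effective stress: σ'_f = σ'_0 + Δσ = 77.1 + 66.12 = 143.22 kPa.
Normally consolidated clay, so the full stress increment lies on the virgin compression line:
S_c = C_c·H/(1+e₀)·log₁₀(σ'_f/σ'_0) = 0.32×3/(1+0.81)×log₁₀(143.22/77.1)
    = 0.53039 × 0.26895 = 0.1426 m

S_c ≈ 0.143 m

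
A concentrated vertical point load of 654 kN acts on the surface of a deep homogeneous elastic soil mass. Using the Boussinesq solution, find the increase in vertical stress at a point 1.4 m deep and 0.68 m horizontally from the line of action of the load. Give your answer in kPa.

Δσ_z ≈ 93.8 kPa

Boussinesq vertical stress below a point load on an elastic half-space:
Δσ_z = 3P/(2πz²) · [1 + (r/z)²]^(−5/2)
r/z = 0.68/1.4 = 0.48571; [1+(r/z)²]^(−5/2) = 0.58888.
Δσ_z = 3×654/(2π×1.4²) × 0.58888 = 159.32 × 0.58888 = 93.82 kPa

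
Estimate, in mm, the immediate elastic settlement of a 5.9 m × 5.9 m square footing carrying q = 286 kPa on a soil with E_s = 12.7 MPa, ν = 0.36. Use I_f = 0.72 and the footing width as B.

S_e ≈ 83.3 mm

Immediate (elastic) settlement: S_e = q·B·(1−ν²)/E_s · I_f.
E_s = 12.7 MPa = 12700 kPa.
S_e = 286 × 5.9 × (1 − 0.36²) / 12700 × 0.72
    = 286 × 5.9 × 0.8704 / 12700 × 0.72
    = 0.08327 m = 83.27 mm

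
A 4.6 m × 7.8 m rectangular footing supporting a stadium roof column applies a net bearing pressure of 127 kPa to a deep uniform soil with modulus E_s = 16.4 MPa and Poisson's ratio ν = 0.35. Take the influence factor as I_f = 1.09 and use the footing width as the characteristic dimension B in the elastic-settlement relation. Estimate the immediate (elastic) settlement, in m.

S_e ≈ 0.0341 m

Immediate (elastic) settlement: S_e = q·B·(1−ν²)/E_s · I_f.
E_s = 16.4 MPa = 16400 kPa.
S_e = 127 × 4.6 × (1 − 0.35²) / 16400 × 1.09
    = 127 × 4.6 × 0.8775 / 16400 × 1.09
    = 0.03407 m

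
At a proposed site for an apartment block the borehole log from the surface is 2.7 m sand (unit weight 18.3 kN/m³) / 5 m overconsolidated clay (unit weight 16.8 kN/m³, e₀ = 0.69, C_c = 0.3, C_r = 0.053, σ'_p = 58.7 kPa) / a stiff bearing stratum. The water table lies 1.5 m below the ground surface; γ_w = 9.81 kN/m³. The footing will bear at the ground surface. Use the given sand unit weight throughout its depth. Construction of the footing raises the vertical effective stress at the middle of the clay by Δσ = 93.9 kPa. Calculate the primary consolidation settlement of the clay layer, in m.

Mid-depth of clay below the ground surface: z = 2.7 + 5/2 = 5.2 m.
Total vertical stress at mid-clay: σ_v = 18.3×2.7 + 16.8×2.5 = 91.41 kPa.
Pore pressure: u = 9.81×(5.2 − 1.5) = 36.297 kPa.
Initial effective stress: σ'_0 = σ_v − u = 91.41 − 36.297 = 55.113 kPa.
Final effective stress: σ'_f = 55.113 + 93.9 = 149.01 kPa.
σ'_f = 149.01 > σ'_p = 58.7 kPa, so the stress path crosses the preconsolidation pressure — recompression up to σ'_p, then virgin compression beyond:
S_c = H/(1+e₀)·[C_r·log₁₀(σ'_p/σ'_0) + C_c·log₁₀(σ'_f/σ'_p)]
    = 5/1.69 × [0.053×log₁₀(58.7/55.113) + 0.3×log₁₀(149.01/58.7)]
    = 2.9586 × [0.0014514 + 0.12137] = 0.3634 m

S_c ≈ 0.363 m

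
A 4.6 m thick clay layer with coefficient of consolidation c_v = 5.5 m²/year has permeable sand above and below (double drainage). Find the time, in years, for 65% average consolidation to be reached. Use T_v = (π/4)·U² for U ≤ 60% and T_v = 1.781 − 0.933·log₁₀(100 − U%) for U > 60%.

Drainage path length: H_d = H/2 = 2.3 m (double drainage).
U > 60%: T_v = 1.781 − 0.933·log₁₀(100 − 65) = 0.34038.
t = T_v·H_d²/c_v = 0.34038×2.3²/5.5 = 0.3274 years.

t ≈ 0.327 years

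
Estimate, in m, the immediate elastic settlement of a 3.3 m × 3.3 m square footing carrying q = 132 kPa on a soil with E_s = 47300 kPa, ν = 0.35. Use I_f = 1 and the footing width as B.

S_e ≈ 0.00808 m

Immediate (elastic) settlement: S_e = q·B·(1−ν²)/E_s · I_f.
S_e = 132 × 3.3 × (1 − 0.35²) / 47300 × 1
    = 132 × 3.3 × 0.8775 / 47300 × 1
    = 0.008081 m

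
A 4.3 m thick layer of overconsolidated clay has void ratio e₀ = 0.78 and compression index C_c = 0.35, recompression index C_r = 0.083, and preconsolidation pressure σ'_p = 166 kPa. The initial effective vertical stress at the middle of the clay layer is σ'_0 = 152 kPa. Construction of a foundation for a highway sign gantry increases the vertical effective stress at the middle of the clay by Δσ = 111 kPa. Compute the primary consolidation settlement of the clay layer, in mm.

Final effective stress: σ'_f = 152 + 111 = 263 kPa.
σ'_f = 263 > σ'_p = 166 kPa, so the stress path crosses the preconsolidation pressure — recompression up to σ'_p, then virgin compression beyond:
S_c = H/(1+e₀)·[C_r·log₁₀(σ'_p/σ'_0) + C_c·log₁₀(σ'_f/σ'_p)]
    = 4.3/1.78 × [0.083×log₁₀(166/152) + 0.35×log₁₀(263/166)]
    = 2.4157 × [0.003176 + 0.069947] = 0.1766 m

S_c ≈ 177 mm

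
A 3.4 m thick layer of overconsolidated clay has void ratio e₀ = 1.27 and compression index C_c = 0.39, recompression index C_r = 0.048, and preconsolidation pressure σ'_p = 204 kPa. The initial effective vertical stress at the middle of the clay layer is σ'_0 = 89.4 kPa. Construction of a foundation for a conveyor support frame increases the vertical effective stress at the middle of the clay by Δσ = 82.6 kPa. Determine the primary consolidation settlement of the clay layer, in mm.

Final effective stress: σ'_f = 89.4 + 82.6 = 172 kPa.
σ'_f = 172 ≤ σ'_p = 204 kPa, so the clay remains overconsolidated and only the recompression index applies:
S_c = C_r·H/(1+e₀)·log₁₀(σ'_f/σ'_0) = 0.048×3.4/2.27×log₁₀(172/89.4)
    = 0.071894 × 0.28419 = 0.02043 m

S_c ≈ 20.4 mm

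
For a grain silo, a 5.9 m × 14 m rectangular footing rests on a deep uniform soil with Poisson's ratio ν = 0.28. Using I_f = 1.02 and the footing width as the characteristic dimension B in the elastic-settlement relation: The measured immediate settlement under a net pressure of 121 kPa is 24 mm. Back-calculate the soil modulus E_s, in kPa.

E_s ≈ 28000 kPa

S_e = q·B·(1−ν²)/E_s · I_f  ⇒  E_s = q·B·(1−ν²)·I_f / S_e.
E_s = 121 × 5.9 × 0.9216 × 1.02 / 0.024 = 27960 kPa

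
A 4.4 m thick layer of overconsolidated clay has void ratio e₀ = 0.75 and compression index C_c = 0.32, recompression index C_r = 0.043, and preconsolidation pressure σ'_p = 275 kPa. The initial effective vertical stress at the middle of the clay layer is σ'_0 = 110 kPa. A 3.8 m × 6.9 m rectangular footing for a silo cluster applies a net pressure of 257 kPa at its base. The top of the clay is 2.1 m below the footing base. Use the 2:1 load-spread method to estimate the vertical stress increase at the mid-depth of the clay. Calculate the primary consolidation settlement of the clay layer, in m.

Mid-depth of clay below the footing base: z = 2.1 + 4.4/2 = 4.3 m.
Stress increase at mid-clay by the 2:1 spreading method:
Δσ = qBL/((B+z)(L+z)) = 257×3.8×6.9/((3.8+4.3)(6.9+4.3)) = 74.278 kPa
Final effective stress: σ'_f = 110 + 74.278 = 184.28 kPa.
σ'_f = 184.28 ≤ σ'_p = 275 kPa, so the clay remains overconsolidated and only the recompression index applies:
S_c = C_r·H/(1+e₀)·log₁₀(σ'_f/σ'_0) = 0.043×4.4/1.75×log₁₀(184.28/110)
    = 0.10811 × 0.22409 = 0.02423 m

S_c ≈ 0.0242 m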